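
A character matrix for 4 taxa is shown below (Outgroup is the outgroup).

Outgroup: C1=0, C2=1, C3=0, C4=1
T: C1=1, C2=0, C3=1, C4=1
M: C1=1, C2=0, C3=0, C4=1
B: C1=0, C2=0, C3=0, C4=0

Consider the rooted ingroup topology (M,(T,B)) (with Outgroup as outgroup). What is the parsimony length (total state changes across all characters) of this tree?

Map each character onto (M,(T,B)) (rooted by Outgroup) and count the minimum state changes it requires (Fitch parsimony):
C1: 2; C2: 1; C3: 1; C4: 1.
Total tree length = 5.

5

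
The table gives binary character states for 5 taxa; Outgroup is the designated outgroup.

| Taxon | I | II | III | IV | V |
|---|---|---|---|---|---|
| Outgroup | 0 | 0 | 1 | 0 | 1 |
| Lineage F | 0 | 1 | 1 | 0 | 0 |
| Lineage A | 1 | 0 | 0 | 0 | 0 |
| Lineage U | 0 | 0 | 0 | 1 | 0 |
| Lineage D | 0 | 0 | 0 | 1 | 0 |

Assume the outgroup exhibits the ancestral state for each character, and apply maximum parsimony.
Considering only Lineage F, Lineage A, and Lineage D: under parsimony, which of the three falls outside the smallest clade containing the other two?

Character polarity is set by the outgroup: the derived state is whichever differs from the outgroup's state, so for III, V the derived state is '0', and for the remaining characters it is '1'.
I: derived state '1' in Lineage A only — an autapomorphy, so it tells us nothing about relationships among taxa.
II (derived state '1') is unique to Lineage F (autapomorphy; uninformative for grouping).
III: derived state '0' in Lineage A, Lineage D, and Lineage U only — synapomorphy for {Lineage A, Lineage D, Lineage U}.
Only Lineage D and Lineage U show the derived state '1' for IV, supporting them as a clade.
V (derived state '0') is shared by all ingroup taxa — unites the whole ingroup.
Most parsimonious ingroup topology: (Lineage F,(Lineage A,(Lineage U,Lineage D))).
Lineage A and Lineage D share a more recent common ancestor with each other than either does with Lineage F, so Lineage F is the least closely related of the three.

Lineage F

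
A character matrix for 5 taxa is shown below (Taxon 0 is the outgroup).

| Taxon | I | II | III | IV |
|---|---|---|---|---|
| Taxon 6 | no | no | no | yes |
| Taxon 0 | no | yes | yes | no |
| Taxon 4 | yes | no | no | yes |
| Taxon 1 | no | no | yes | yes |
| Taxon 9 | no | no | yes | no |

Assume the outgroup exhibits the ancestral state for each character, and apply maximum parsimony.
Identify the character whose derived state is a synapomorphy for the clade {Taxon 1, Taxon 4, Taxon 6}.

Character polarity is set by the outgroup: the derived state is whichever differs from the outgroup's state, so for II, III the derived state is 'no', and for the remaining characters it is 'yes'.
I (derived state 'yes') is unique to Taxon 4 (autapomorphy; uninformative for grouping).
All ingroup taxa share the derived state 'no' for II; it defines the ingroup but does not resolve relationships within it.
III (derived state 'no') is shared by Taxon 4 and Taxon 6 — a synapomorphy uniting that clade.
Only Taxon 1, Taxon 4, and Taxon 6 show the derived state 'yes' for IV, supporting them as a clade.
Most parsimonious ingroup topology: (((Taxon 6,Taxon 4),Taxon 1),Taxon 9).
The clade {Taxon 1, Taxon 4, Taxon 6} is supported by IV: its derived state 'yes' occurs in exactly those taxa and in no other taxon (including the outgroup).

IV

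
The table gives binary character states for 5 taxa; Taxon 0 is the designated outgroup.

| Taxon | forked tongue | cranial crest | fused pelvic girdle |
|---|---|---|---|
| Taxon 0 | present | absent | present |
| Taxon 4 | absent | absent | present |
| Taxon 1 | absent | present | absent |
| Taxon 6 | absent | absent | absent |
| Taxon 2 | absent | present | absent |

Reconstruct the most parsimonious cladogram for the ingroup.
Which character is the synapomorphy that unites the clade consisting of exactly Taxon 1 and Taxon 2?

cranial crest

Character polarity is set by the outgroup: the derived state is whichever differs from the outgroup's state, so for forked tongue, fused pelvic girdle the derived state is 'absent', and for the remaining characters it is 'present'.
forked tongue (derived state 'absent') is shared by all ingroup taxa — unites the whole ingroup.
cranial crest: derived state 'present' in Taxon 1 and Taxon 2 only — synapomorphy for {Taxon 1, Taxon 2}.
fused pelvic girdle (derived state 'absent') is shared by Taxon 1, Taxon 2, and Taxon 6 — a synapomorphy uniting that clade.
Most parsimonious ingroup topology: (Taxon 4,((Taxon 1,Taxon 2),Taxon 6)).
The clade {Taxon 1, Taxon 2} is supported by cranial crest: its derived state 'present' occurs in exactly those taxa and in no other taxon (including the outgroup).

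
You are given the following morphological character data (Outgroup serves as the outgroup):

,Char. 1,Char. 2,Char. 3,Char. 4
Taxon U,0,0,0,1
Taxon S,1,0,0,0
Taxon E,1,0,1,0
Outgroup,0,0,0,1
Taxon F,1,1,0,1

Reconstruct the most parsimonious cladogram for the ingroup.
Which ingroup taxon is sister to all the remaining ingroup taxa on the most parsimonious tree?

Taxon U

Character polarity is set by the outgroup: the derived state is whichever differs from the outgroup's state, so for Char. 4 the derived state is '0', and for the remaining characters it is '1'.
Only Taxon E, Taxon F, and Taxon S show the derived state '1' for Char. 1, supporting them as a clade.
Char. 2: derived state '1' in Taxon F only — an autapomorphy, so it tells us nothing about relationships among taxa.
Char. 3: derived state '1' in Taxon E only — an autapomorphy, so it tells us nothing about relationships among taxa.
Char. 4: derived state '0' in Taxon E and Taxon S only — synapomorphy for {Taxon E, Taxon S}.
Most parsimonious ingroup topology: ((Taxon F,(Taxon E,Taxon S)),Taxon U).
Taxon U is sister to the clade containing all other ingroup taxa, so it is the earliest-diverging (most basal) ingroup lineage.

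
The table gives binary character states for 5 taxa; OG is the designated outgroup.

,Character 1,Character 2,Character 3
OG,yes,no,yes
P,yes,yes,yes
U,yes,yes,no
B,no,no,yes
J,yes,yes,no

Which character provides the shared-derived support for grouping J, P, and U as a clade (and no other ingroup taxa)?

Character 2

Character polarity is set by the outgroup: the derived state is whichever differs from the outgroup's state, so for Character 1, Character 3 the derived state is 'no', and for the remaining characters it is 'yes'.
Character 1 (derived state 'no') is unique to B (autapomorphy; uninformative for grouping).
Character 2 (derived state 'yes') is shared by J, P, and U — a synapomorphy uniting that clade.
Character 3 (derived state 'no') is shared by J and U — a synapomorphy uniting that clade.
Most parsimonious ingroup topology: ((P,(U,J)),B).
The clade {J, P, U} is supported by Character 2: its derived state 'yes' occurs in exactly those taxa and in no other taxon (including the outgroup).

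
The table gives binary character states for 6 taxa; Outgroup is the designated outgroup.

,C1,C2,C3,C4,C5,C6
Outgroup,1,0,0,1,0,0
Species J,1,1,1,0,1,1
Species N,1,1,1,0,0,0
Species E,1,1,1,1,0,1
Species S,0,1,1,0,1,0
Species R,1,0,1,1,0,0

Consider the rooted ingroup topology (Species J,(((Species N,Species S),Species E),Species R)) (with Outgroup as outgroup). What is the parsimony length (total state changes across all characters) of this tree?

Map each character onto (Species J,(((Species N,Species S),Species E),Species R)) (rooted by Outgroup) and count the minimum state changes it requires (Fitch parsimony):
C1: 1; C2: 2; C3: 1; C4: 2; C5: 2; C6: 2.
Total tree length = 10.

10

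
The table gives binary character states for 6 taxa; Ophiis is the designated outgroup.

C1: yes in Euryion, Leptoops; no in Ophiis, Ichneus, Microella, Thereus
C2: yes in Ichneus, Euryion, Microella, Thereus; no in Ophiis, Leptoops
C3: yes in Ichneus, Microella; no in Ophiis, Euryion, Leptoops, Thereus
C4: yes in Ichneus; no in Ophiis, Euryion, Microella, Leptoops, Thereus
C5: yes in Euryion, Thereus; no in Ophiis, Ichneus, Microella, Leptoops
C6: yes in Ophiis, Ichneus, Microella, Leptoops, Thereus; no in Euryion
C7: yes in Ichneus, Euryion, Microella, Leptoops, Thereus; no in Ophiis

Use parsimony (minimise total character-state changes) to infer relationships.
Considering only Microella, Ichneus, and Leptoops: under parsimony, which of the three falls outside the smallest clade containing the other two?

Leptoops

Character polarity is set by the outgroup: the derived state is whichever differs from the outgroup's state, so for C6 the derived state is 'no', and for the remaining characters it is 'yes'.
C1 (state 'yes') occurs in Euryion and Leptoops but conflicts with the nesting implied by the other characters — most parsimoniously interpreted as homoplasy.
Only Euryion, Ichneus, Microella, and Thereus show the derived state 'yes' for C2, supporting them as a clade.
C3: derived state 'yes' in Ichneus and Microella only — synapomorphy for {Ichneus, Microella}.
C4: derived state 'yes' in Ichneus only — an autapomorphy, so it tells us nothing about relationships among taxa.
Only Euryion and Thereus show the derived state 'yes' for C5, supporting them as a clade.
C6 (derived state 'no') is unique to Euryion (autapomorphy; uninformative for grouping).
All ingroup taxa share the derived state 'yes' for C7; it defines the ingroup but does not resolve relationships within it.
Most parsimonious ingroup topology: (((Ichneus,Microella),(Euryion,Thereus)),Leptoops).
Microella and Ichneus share a more recent common ancestor with each other than either does with Leptoops, so Leptoops is the least closely related of the three.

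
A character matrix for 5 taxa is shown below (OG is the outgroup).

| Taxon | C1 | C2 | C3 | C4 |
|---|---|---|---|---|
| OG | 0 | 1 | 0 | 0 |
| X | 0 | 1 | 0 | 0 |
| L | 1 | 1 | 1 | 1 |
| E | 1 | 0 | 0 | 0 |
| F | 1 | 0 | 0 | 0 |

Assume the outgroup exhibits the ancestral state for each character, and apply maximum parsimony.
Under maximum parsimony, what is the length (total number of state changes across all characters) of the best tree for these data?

4

Character polarity is set by the outgroup: the derived state is whichever differs from the outgroup's state, so for C2 the derived state is '0', and for the remaining characters it is '1'.
C1: derived state '1' in E, F, and L only — synapomorphy for {E, F, L}.
Only E and F show the derived state '0' for C2, supporting them as a clade.
C3: derived state '1' in L only — an autapomorphy, so it tells us nothing about relationships among taxa.
C4 (derived state '1') is unique to L (autapomorphy; uninformative for grouping).
Most parsimonious ingroup topology: (((E,F),L),X).
Changes per character on this tree: C1: 1; C2: 1; C3: 1; C4: 1.
Total = 4.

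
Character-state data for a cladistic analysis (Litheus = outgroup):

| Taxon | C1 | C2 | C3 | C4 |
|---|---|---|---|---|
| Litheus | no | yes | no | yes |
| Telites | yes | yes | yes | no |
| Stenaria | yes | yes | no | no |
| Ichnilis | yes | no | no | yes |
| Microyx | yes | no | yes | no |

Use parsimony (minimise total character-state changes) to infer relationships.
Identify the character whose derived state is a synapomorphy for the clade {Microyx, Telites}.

Character polarity is set by the outgroup: the derived state is whichever differs from the outgroup's state, so for C2, C4 the derived state is 'no', and for the remaining characters it is 'yes'.
C1 (derived state 'yes') is shared by all ingroup taxa — unites the whole ingroup.
C2 groups Ichnilis and Microyx, which is incompatible with the clades supported by the remaining characters; treating it as convergent (homoplasy) costs fewer steps than any alternative tree.
C3 (derived state 'yes') is shared by Microyx and Telites — a synapomorphy uniting that clade.
C4: derived state 'no' in Microyx, Stenaria, and Telites only — synapomorphy for {Microyx, Stenaria, Telites}.
Most parsimonious ingroup topology: (((Telites,Microyx),Stenaria),Ichnilis).
The clade {Microyx, Telites} is supported by C3: its derived state 'yes' occurs in exactly those taxa and in no other taxon (including the outgroup).

C3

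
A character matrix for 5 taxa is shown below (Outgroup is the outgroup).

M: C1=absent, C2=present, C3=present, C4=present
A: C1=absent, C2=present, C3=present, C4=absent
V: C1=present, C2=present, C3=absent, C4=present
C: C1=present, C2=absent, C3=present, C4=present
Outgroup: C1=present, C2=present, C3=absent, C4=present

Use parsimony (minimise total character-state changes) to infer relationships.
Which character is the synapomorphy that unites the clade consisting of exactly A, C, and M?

Character polarity is set by the outgroup: the derived state is whichever differs from the outgroup's state, so for C1, C2, C4 the derived state is 'absent', and for the remaining characters it is 'present'.
Only A and M show the derived state 'absent' for C1, supporting them as a clade.
C2: derived state 'absent' in C only — an autapomorphy, so it tells us nothing about relationships among taxa.
Only A, C, and M show the derived state 'present' for C3, supporting them as a clade.
C4: derived state 'absent' in A only — an autapomorphy, so it tells us nothing about relationships among taxa.
Most parsimonious ingroup topology: (((A,M),C),V).
The clade {A, C, M} is supported by C3: its derived state 'present' occurs in exactly those taxa and in no other taxon (including the outgroup).

C3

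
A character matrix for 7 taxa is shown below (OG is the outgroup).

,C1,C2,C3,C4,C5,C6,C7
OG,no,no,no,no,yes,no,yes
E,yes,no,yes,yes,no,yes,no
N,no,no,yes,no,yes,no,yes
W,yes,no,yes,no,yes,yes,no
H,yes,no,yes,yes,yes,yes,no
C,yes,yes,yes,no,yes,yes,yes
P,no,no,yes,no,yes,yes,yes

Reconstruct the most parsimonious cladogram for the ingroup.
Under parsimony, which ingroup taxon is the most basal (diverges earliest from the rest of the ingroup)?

Character polarity is set by the outgroup: the derived state is whichever differs from the outgroup's state, so for C5, C7 the derived state is 'no', and for the remaining characters it is 'yes'.
Only C, E, H, and W show the derived state 'yes' for C1, supporting them as a clade.
C2 (derived state 'yes') is unique to C (autapomorphy; uninformative for grouping).
All ingroup taxa share the derived state 'yes' for C3; it defines the ingroup but does not resolve relationships within it.
C4 (derived state 'yes') is shared by E and H — a synapomorphy uniting that clade.
C5: derived state 'no' in E only — an autapomorphy, so it tells us nothing about relationships among taxa.
C6: derived state 'yes' in C, E, H, P, and W only — synapomorphy for {C, E, H, P, W}.
C7 (derived state 'no') is shared by E, H, and W — a synapomorphy uniting that clade.
Most parsimonious ingroup topology: (((((E,H),W),C),P),N).
N is sister to the clade containing all other ingroup taxa, so it is the earliest-diverging (most basal) ingroup lineage.

N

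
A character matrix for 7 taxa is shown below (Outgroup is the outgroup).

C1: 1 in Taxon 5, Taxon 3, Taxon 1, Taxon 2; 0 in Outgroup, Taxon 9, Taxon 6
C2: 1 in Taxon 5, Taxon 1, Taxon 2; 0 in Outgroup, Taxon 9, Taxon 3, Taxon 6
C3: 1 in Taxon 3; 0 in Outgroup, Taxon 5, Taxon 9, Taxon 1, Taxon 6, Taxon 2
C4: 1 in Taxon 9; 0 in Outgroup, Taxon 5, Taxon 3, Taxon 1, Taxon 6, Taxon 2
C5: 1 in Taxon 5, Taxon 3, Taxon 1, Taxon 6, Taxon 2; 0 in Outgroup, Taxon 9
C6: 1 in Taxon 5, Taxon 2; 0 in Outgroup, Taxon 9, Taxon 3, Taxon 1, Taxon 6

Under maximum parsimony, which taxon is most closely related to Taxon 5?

The outgroup has state '0' for every character, so '1' is the derived state throughout.
Only Taxon 1, Taxon 2, Taxon 3, and Taxon 5 show the derived state '1' for C1, supporting them as a clade.
C2: derived state '1' in Taxon 1, Taxon 2, and Taxon 5 only — synapomorphy for {Taxon 1, Taxon 2, Taxon 5}.
C3 (derived state '1') is unique to Taxon 3 (autapomorphy; uninformative for grouping).
C4 (derived state '1') is unique to Taxon 9 (autapomorphy; uninformative for grouping).
C5: derived state '1' in Taxon 1, Taxon 2, Taxon 3, Taxon 5, and Taxon 6 only — synapomorphy for {Taxon 1, Taxon 2, Taxon 3, Taxon 5, Taxon 6}.
C6 (derived state '1') is shared by Taxon 2 and Taxon 5 — a synapomorphy uniting that clade.
Most parsimonious ingroup topology: (((((Taxon 5,Taxon 2),Taxon 1),Taxon 3),Taxon 6),Taxon 9).
Taxon 5 and Taxon 2 form a cherry on this tree, so they are sister taxa.

Taxon 2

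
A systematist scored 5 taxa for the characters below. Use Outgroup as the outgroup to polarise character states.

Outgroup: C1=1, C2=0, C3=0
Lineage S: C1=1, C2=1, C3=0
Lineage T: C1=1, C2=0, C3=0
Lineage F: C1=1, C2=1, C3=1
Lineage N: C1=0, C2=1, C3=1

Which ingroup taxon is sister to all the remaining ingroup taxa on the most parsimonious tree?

Lineage T

Character polarity is set by the outgroup: the derived state is whichever differs from the outgroup's state, so for C1 the derived state is '0', and for the remaining characters it is '1'.
C1 (derived state '0') is unique to Lineage N (autapomorphy; uninformative for grouping).
Only Lineage F, Lineage N, and Lineage S show the derived state '1' for C2, supporting them as a clade.
C3 (derived state '1') is shared by Lineage F and Lineage N — a synapomorphy uniting that clade.
Most parsimonious ingroup topology: (((Lineage N,Lineage F),Lineage S),Lineage T).
Lineage T is sister to the clade containing all other ingroup taxa, so it is the earliest-diverging (most basal) ingroup lineage.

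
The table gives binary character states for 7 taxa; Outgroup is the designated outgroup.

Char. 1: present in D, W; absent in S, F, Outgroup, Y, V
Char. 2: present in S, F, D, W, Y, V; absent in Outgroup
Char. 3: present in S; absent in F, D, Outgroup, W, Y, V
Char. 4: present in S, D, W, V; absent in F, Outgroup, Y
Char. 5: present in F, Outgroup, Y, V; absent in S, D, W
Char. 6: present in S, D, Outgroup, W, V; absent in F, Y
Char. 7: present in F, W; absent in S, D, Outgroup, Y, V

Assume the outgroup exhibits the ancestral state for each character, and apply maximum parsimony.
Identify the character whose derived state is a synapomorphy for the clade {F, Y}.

Character polarity is set by the outgroup: the derived state is whichever differs from the outgroup's state, so for Char. 5, Char. 6 the derived state is 'absent', and for the remaining characters it is 'present'.
Only D and W show the derived state 'present' for Char. 1, supporting them as a clade.
Char. 2 (derived state 'present') is shared by all ingroup taxa — unites the whole ingroup.
Char. 3: derived state 'present' in S only — an autapomorphy, so it tells us nothing about relationships among taxa.
Char. 4: derived state 'present' in D, S, V, and W only — synapomorphy for {D, S, V, W}.
Char. 5: derived state 'absent' in D, S, and W only — synapomorphy for {D, S, W}.
Char. 6 (derived state 'absent') is shared by F and Y — a synapomorphy uniting that clade.
Char. 7 groups F and W, which is incompatible with the clades supported by the remaining characters; treating it as convergent (homoplasy) costs fewer steps than any alternative tree.
Most parsimonious ingroup topology: ((((D,W),S),V),(F,Y)).
The clade {F, Y} is supported by Char. 6: its derived state 'absent' occurs in exactly those taxa and in no other taxon (including the outgroup).

Char. 6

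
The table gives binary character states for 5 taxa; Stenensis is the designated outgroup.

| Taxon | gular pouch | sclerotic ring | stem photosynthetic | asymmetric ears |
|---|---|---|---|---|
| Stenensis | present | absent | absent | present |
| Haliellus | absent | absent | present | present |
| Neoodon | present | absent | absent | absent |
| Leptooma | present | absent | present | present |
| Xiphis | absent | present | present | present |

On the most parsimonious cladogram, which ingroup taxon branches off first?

Character polarity is set by the outgroup: the derived state is whichever differs from the outgroup's state, so for gular pouch, asymmetric ears the derived state is 'absent', and for the remaining characters it is 'present'.
Only Haliellus and Xiphis show the derived state 'absent' for gular pouch, supporting them as a clade.
sclerotic ring (derived state 'present') is unique to Xiphis (autapomorphy; uninformative for grouping).
stem photosynthetic: derived state 'present' in Haliellus, Leptooma, and Xiphis only — synapomorphy for {Haliellus, Leptooma, Xiphis}.
asymmetric ears: derived state 'absent' in Neoodon only — an autapomorphy, so it tells us nothing about relationships among taxa.
Most parsimonious ingroup topology: (((Haliellus,Xiphis),Leptooma),Neoodon).
Neoodon is sister to the clade containing all other ingroup taxa, so it is the earliest-diverging (most basal) ingroup lineage.

Neoodon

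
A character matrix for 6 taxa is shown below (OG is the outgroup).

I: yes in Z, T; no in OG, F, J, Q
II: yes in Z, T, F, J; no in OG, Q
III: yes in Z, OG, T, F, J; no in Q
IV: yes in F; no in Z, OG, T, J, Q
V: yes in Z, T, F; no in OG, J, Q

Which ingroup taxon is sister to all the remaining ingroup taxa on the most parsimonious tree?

Q

Character polarity is set by the outgroup: the derived state is whichever differs from the outgroup's state, so for III the derived state is 'no', and for the remaining characters it is 'yes'.
Only T and Z show the derived state 'yes' for I, supporting them as a clade.
Only F, J, T, and Z show the derived state 'yes' for II, supporting them as a clade.
III (derived state 'no') is unique to Q (autapomorphy; uninformative for grouping).
IV: derived state 'yes' in F only — an autapomorphy, so it tells us nothing about relationships among taxa.
Only F, T, and Z show the derived state 'yes' for V, supporting them as a clade.
Most parsimonious ingroup topology: (((F,(Z,T)),J),Q).
Q is sister to the clade containing all other ingroup taxa, so it is the earliest-diverging (most basal) ingroup lineage.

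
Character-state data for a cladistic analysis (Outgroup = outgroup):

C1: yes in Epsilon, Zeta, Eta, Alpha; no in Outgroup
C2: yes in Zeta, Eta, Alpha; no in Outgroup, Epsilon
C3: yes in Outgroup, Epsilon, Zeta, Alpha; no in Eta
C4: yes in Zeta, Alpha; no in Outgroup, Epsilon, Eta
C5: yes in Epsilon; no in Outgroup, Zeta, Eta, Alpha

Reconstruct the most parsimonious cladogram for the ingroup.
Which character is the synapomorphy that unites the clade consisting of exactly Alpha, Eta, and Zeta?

C2

Character polarity is set by the outgroup: the derived state is whichever differs from the outgroup's state, so for C3 the derived state is 'no', and for the remaining characters it is 'yes'.
All ingroup taxa share the derived state 'yes' for C1; it defines the ingroup but does not resolve relationships within it.
Only Alpha, Eta, and Zeta show the derived state 'yes' for C2, supporting them as a clade.
C3: derived state 'no' in Eta only — an autapomorphy, so it tells us nothing about relationships among taxa.
C4 (derived state 'yes') is shared by Alpha and Zeta — a synapomorphy uniting that clade.
C5 (derived state 'yes') is unique to Epsilon (autapomorphy; uninformative for grouping).
Most parsimonious ingroup topology: (Epsilon,((Zeta,Alpha),Eta)).
The clade {Alpha, Eta, Zeta} is supported by C2: its derived state 'yes' occurs in exactly those taxa and in no other taxon (including the outgroup).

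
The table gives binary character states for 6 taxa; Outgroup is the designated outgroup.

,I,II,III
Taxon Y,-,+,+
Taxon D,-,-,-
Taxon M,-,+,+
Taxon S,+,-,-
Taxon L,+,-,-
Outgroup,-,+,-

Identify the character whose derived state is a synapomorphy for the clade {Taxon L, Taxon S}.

I

Character polarity is set by the outgroup: the derived state is whichever differs from the outgroup's state, so for II the derived state is '-', and for the remaining characters it is '+'.
I (derived state '+') is shared by Taxon L and Taxon S — a synapomorphy uniting that clade.
Only Taxon D, Taxon L, and Taxon S show the derived state '-' for II, supporting them as a clade.
Only Taxon M and Taxon Y show the derived state '+' for III, supporting them as a clade.
Most parsimonious ingroup topology: (((Taxon L,Taxon S),Taxon D),(Taxon M,Taxon Y)).
The clade {Taxon L, Taxon S} is supported by I: its derived state '+' occurs in exactly those taxa and in no other taxon (including the outgroup).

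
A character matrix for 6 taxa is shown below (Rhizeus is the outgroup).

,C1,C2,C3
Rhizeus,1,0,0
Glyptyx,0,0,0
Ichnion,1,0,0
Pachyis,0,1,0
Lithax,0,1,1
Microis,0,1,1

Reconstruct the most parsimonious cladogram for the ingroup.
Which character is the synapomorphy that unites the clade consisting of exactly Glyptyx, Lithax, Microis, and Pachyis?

Character polarity is set by the outgroup: the derived state is whichever differs from the outgroup's state, so for C1 the derived state is '0', and for the remaining characters it is '1'.
C1: derived state '0' in Glyptyx, Lithax, Microis, and Pachyis only — synapomorphy for {Glyptyx, Lithax, Microis, Pachyis}.
C2 (derived state '1') is shared by Lithax, Microis, and Pachyis — a synapomorphy uniting that clade.
C3 (derived state '1') is shared by Lithax and Microis — a synapomorphy uniting that clade.
Most parsimonious ingroup topology: ((Glyptyx,(Pachyis,(Lithax,Microis))),Ichnion).
The clade {Glyptyx, Lithax, Microis, Pachyis} is supported by C1: its derived state '0' occurs in exactly those taxa and in no other taxon (including the outgroup).

C1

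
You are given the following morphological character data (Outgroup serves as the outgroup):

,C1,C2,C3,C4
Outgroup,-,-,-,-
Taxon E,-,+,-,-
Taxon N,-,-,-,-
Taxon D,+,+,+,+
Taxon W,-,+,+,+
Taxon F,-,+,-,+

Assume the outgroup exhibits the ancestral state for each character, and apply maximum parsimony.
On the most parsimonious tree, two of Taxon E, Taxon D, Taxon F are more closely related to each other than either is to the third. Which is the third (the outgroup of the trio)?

The outgroup has state '-' for every character, so '+' is the derived state throughout.
C1: derived state '+' in Taxon D only — an autapomorphy, so it tells us nothing about relationships among taxa.
Only Taxon D, Taxon E, Taxon F, and Taxon W show the derived state '+' for C2, supporting them as a clade.
C3: derived state '+' in Taxon D and Taxon W only — synapomorphy for {Taxon D, Taxon W}.
C4 (derived state '+') is shared by Taxon D, Taxon F, and Taxon W — a synapomorphy uniting that clade.
Most parsimonious ingroup topology: ((Taxon E,((Taxon D,Taxon W),Taxon F)),Taxon N).
Taxon D and Taxon F share a more recent common ancestor with each other than either does with Taxon E, so Taxon E is the least closely related of the three.

Taxon E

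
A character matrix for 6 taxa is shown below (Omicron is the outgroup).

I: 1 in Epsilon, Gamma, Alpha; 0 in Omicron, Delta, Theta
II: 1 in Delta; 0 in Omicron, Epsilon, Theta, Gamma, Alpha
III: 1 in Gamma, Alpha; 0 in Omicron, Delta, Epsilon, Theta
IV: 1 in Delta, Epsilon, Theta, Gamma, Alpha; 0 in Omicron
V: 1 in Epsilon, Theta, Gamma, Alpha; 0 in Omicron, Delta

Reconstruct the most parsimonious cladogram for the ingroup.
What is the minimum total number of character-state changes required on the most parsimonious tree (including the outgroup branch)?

5

The outgroup has state '0' for every character, so '1' is the derived state throughout.
I: derived state '1' in Alpha, Epsilon, and Gamma only — synapomorphy for {Alpha, Epsilon, Gamma}.
II: derived state '1' in Delta only — an autapomorphy, so it tells us nothing about relationships among taxa.
Only Alpha and Gamma show the derived state '1' for III, supporting them as a clade.
IV (derived state '1') is shared by all ingroup taxa — unites the whole ingroup.
V: derived state '1' in Alpha, Epsilon, Gamma, and Theta only — synapomorphy for {Alpha, Epsilon, Gamma, Theta}.
Most parsimonious ingroup topology: (Delta,((Epsilon,(Gamma,Alpha)),Theta)).
Changes per character on this tree: I: 1; II: 1; III: 1; IV: 1; V: 1.
Total = 5.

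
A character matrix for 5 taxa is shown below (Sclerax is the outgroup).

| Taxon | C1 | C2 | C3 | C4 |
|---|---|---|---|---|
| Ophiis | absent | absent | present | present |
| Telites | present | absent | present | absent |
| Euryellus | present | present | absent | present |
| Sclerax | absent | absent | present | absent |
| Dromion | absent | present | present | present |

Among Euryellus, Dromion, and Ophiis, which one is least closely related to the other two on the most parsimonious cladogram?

Ophiis

Character polarity is set by the outgroup: the derived state is whichever differs from the outgroup's state, so for C3 the derived state is 'absent', and for the remaining characters it is 'present'.
C1 groups Euryellus and Telites, which is incompatible with the clades supported by the remaining characters; treating it as convergent (homoplasy) costs fewer steps than any alternative tree.
C2: derived state 'present' in Dromion and Euryellus only — synapomorphy for {Dromion, Euryellus}.
C3 (derived state 'absent') is unique to Euryellus (autapomorphy; uninformative for grouping).
C4 (derived state 'present') is shared by Dromion, Euryellus, and Ophiis — a synapomorphy uniting that clade.
Most parsimonious ingroup topology: ((Ophiis,(Dromion,Euryellus)),Telites).
Dromion and Euryellus share a more recent common ancestor with each other than either does with Ophiis, so Ophiis is the least closely related of the three.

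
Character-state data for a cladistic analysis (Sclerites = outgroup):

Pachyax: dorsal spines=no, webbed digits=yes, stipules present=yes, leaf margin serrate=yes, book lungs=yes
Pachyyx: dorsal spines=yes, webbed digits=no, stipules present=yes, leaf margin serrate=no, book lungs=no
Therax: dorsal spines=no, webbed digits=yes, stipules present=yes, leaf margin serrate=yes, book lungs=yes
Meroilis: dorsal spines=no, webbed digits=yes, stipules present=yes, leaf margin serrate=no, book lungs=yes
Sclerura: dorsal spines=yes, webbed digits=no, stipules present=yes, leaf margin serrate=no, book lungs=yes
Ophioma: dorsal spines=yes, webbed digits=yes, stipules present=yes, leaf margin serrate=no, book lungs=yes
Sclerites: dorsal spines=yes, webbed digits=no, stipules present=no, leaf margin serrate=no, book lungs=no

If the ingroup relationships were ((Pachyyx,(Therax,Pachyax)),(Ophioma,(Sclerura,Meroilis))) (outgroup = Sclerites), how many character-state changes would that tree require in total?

9

Map each character onto ((Pachyyx,(Therax,Pachyax)),(Ophioma,(Sclerura,Meroilis))) (rooted by Sclerites) and count the minimum state changes it requires (Fitch parsimony):
dorsal spines: 2; webbed digits: 3; stipules present: 1; leaf margin serrate: 1; book lungs: 2.
Total tree length = 9.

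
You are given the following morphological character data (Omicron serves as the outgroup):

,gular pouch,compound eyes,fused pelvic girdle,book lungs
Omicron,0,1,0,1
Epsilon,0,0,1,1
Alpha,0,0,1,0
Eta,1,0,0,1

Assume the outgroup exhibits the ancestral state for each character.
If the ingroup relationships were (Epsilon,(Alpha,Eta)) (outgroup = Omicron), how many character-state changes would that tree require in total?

Map each character onto (Epsilon,(Alpha,Eta)) (rooted by Omicron) and count the minimum state changes it requires (Fitch parsimony):
gular pouch: 1; compound eyes: 1; fused pelvic girdle: 2; book lungs: 1.
Total tree length = 5.

5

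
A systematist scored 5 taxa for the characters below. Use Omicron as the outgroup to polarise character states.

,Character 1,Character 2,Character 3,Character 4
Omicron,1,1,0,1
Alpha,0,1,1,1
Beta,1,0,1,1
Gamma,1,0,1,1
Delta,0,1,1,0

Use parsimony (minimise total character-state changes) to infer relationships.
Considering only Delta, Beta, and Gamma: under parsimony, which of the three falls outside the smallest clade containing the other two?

Delta

Character polarity is set by the outgroup: the derived state is whichever differs from the outgroup's state, so for Character 1, Character 2, Character 4 the derived state is '0', and for the remaining characters it is '1'.
Only Alpha and Delta show the derived state '0' for Character 1, supporting them as a clade.
Character 2 (derived state '0') is shared by Beta and Gamma — a synapomorphy uniting that clade.
All ingroup taxa share the derived state '1' for Character 3; it defines the ingroup but does not resolve relationships within it.
Character 4: derived state '0' in Delta only — an autapomorphy, so it tells us nothing about relationships among taxa.
Most parsimonious ingroup topology: ((Beta,Gamma),(Alpha,Delta)).
Beta and Gamma share a more recent common ancestor with each other than either does with Delta, so Delta is the least closely related of the three.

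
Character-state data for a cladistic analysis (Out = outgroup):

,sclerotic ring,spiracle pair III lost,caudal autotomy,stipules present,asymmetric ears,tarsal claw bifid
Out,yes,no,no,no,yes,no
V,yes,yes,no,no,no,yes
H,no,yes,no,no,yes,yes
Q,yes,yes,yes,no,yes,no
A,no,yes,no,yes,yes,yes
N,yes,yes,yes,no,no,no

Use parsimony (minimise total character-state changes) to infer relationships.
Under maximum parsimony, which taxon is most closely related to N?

Q

Character polarity is set by the outgroup: the derived state is whichever differs from the outgroup's state, so for sclerotic ring, asymmetric ears the derived state is 'no', and for the remaining characters it is 'yes'.
Only A and H show the derived state 'no' for sclerotic ring, supporting them as a clade.
spiracle pair III lost (derived state 'yes') is shared by all ingroup taxa — unites the whole ingroup.
caudal autotomy: derived state 'yes' in N and Q only — synapomorphy for {N, Q}.
stipules present (derived state 'yes') is unique to A (autapomorphy; uninformative for grouping).
asymmetric ears (state 'no') occurs in N and V but conflicts with the nesting implied by the other characters — most parsimoniously interpreted as homoplasy.
tarsal claw bifid (derived state 'yes') is shared by A, H, and V — a synapomorphy uniting that clade.
Most parsimonious ingroup topology: ((V,(H,A)),(Q,N)).
N and Q form a cherry on this tree, so they are sister taxa.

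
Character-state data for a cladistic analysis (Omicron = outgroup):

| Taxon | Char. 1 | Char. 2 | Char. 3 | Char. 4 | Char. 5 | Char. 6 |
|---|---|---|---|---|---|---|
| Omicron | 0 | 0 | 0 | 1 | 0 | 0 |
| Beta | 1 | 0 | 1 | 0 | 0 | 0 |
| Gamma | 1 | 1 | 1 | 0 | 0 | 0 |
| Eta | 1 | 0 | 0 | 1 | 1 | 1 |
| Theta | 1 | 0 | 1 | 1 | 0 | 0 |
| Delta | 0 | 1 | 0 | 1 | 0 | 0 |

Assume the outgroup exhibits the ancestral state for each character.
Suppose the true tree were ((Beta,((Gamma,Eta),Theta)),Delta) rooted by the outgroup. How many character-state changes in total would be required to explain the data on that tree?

Map each character onto ((Beta,((Gamma,Eta),Theta)),Delta) (rooted by Omicron) and count the minimum state changes it requires (Fitch parsimony):
Char. 1: 1; Char. 2: 2; Char. 3: 2; Char. 4: 2; Char. 5: 1; Char. 6: 1.
Total tree length = 9.

9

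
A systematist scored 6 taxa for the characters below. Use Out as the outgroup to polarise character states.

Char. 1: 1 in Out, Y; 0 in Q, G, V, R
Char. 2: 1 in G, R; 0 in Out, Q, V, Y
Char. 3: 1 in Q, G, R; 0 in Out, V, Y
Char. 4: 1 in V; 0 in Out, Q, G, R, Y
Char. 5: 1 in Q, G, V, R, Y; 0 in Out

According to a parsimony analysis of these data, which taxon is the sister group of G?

R

Character polarity is set by the outgroup: the derived state is whichever differs from the outgroup's state, so for Char. 1 the derived state is '0', and for the remaining characters it is '1'.
Char. 1 (derived state '0') is shared by G, Q, R, and V — a synapomorphy uniting that clade.
Char. 2: derived state '1' in G and R only — synapomorphy for {G, R}.
Char. 3: derived state '1' in G, Q, and R only — synapomorphy for {G, Q, R}.
Char. 4: derived state '1' in V only — an autapomorphy, so it tells us nothing about relationships among taxa.
Char. 5 (derived state '1') is shared by all ingroup taxa — unites the whole ingroup.
Most parsimonious ingroup topology: ((V,(Q,(R,G))),Y).
G and R form a cherry on this tree, so they are sister taxa.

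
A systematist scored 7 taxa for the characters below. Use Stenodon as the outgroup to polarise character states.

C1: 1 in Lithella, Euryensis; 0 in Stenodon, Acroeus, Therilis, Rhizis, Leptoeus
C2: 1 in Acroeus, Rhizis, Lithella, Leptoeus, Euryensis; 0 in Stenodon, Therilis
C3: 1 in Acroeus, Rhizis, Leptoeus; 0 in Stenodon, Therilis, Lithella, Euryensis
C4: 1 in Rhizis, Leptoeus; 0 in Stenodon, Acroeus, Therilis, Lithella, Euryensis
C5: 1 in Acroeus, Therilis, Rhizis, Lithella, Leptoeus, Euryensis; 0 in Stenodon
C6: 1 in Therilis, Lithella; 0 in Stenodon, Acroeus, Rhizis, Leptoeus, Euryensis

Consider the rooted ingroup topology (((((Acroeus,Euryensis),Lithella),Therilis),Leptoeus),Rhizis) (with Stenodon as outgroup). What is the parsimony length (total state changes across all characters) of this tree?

12

Map each character onto (((((Acroeus,Euryensis),Lithella),Therilis),Leptoeus),Rhizis) (rooted by Stenodon) and count the minimum state changes it requires (Fitch parsimony):
C1: 2; C2: 2; C3: 3; C4: 2; C5: 1; C6: 2.
Total tree length = 12.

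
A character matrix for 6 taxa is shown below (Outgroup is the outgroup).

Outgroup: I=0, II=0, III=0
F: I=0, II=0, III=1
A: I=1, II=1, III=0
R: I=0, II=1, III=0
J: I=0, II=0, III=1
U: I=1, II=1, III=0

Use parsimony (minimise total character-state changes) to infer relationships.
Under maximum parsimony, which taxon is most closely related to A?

U

The outgroup has state '0' for every character, so '1' is the derived state throughout.
I: derived state '1' in A and U only — synapomorphy for {A, U}.
Only A, R, and U show the derived state '1' for II, supporting them as a clade.
III (derived state '1') is shared by F and J — a synapomorphy uniting that clade.
Most parsimonious ingroup topology: ((F,J),((A,U),R)).
A and U form a cherry on this tree, so they are sister taxa.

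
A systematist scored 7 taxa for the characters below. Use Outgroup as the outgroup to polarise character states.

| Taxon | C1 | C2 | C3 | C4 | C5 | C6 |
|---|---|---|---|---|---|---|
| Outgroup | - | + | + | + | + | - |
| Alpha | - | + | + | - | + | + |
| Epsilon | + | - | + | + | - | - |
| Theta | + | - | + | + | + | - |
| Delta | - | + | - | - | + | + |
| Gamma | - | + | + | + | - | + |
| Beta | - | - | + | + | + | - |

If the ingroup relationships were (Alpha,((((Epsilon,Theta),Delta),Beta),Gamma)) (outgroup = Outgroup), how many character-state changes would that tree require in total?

11

Map each character onto (Alpha,((((Epsilon,Theta),Delta),Beta),Gamma)) (rooted by Outgroup) and count the minimum state changes it requires (Fitch parsimony):
C1: 1; C2: 2; C3: 1; C4: 2; C5: 2; C6: 3.
Total tree length = 11.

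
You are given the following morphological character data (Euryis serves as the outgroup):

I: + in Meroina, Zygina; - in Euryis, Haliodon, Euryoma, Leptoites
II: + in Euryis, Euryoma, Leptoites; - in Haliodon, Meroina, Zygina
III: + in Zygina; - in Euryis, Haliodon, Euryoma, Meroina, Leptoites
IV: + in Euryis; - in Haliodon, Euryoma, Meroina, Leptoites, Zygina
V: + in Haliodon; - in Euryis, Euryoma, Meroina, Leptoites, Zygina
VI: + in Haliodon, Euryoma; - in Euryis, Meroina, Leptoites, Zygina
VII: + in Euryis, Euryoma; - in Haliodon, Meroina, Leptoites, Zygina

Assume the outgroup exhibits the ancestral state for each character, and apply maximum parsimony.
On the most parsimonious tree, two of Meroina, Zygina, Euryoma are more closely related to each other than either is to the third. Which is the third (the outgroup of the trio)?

Character polarity is set by the outgroup: the derived state is whichever differs from the outgroup's state, so for II, IV, VII the derived state is '-', and for the remaining characters it is '+'.
Only Meroina and Zygina show the derived state '+' for I, supporting them as a clade.
Only Haliodon, Meroina, and Zygina show the derived state '-' for II, supporting them as a clade.
III: derived state '+' in Zygina only — an autapomorphy, so it tells us nothing about relationships among taxa.
All ingroup taxa share the derived state '-' for IV; it defines the ingroup but does not resolve relationships within it.
V (derived state '+') is unique to Haliodon (autapomorphy; uninformative for grouping).
VI groups Euryoma and Haliodon, which is incompatible with the clades supported by the remaining characters; treating it as convergent (homoplasy) costs fewer steps than any alternative tree.
Only Haliodon, Leptoites, Meroina, and Zygina show the derived state '-' for VII, supporting them as a clade.
Most parsimonious ingroup topology: (((Haliodon,(Meroina,Zygina)),Leptoites),Euryoma).
Zygina and Meroina share a more recent common ancestor with each other than either does with Euryoma, so Euryoma is the least closely related of the three.

Euryoma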